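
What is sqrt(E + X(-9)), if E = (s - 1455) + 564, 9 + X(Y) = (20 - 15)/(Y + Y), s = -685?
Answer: I*sqrt(57070)/6 ≈ 39.816*I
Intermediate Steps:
X(Y) = -9 + 5/(2*Y) (X(Y) = -9 + (20 - 15)/(Y + Y) = -9 + 5/((2*Y)) = -9 + 5*(1/(2*Y)) = -9 + 5/(2*Y))
E = -1576 (E = (-685 - 1455) + 564 = -2140 + 564 = -1576)
sqrt(E + X(-9)) = sqrt(-1576 + (-9 + (5/2)/(-9))) = sqrt(-1576 + (-9 + (5/2)*(-1/9))) = sqrt(-1576 + (-9 - 5/18)) = sqrt(-1576 - 167/18) = sqrt(-28535/18) = I*sqrt(57070)/6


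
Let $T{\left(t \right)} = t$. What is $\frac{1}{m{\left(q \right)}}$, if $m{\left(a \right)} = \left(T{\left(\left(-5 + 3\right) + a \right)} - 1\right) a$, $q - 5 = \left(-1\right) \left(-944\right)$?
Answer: $\frac{1}{897754} \approx 1.1139 \cdot 10^{-6}$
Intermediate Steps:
$q = 949$ ($q = 5 - -944 = 5 + 944 = 949$)
$m{\left(a \right)} = a \left(-3 + a\right)$ ($m{\left(a \right)} = \left(\left(\left(-5 + 3\right) + a\right) - 1\right) a = \left(\left(-2 + a\right) - 1\right) a = \left(-3 + a\right) a = a \left(-3 + a\right)$)
$\frac{1}{m{\left(q \right)}} = \frac{1}{949 \left(-3 + 949\right)} = \frac{1}{949 \cdot 946} = \frac{1}{897754}$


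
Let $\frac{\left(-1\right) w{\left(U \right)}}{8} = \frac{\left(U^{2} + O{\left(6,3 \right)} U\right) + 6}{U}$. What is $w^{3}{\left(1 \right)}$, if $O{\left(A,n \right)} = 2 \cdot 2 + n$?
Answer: $-1404928$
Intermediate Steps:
$O{\left(A,n \right)} = 4 + n$
$w{\left(U \right)} = - \frac{8 \left(6 + U^{2} + 7 U\right)}{U}$ ($w{\left(U \right)} = - 8 \frac{\left(U^{2} + \left(4 + 3\right) U\right) + 6}{U} = - 8 \frac{\left(U^{2} + 7 U\right) + 6}{U} = - 8 \frac{6 + U^{2} + 7 U}{U} = - \frac{8 \left(6 + U^{2} + 7 U\right)}{U}$)
$w^{3}{\left(1 \right)} = \left(-56 - \frac{48}{1} - 8\right)^{3} = \left(-56 - 48 - 8\right)^{3} = \left(-112\right)^{3} = -1404928$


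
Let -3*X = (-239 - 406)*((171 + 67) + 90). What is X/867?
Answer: 70520/867 ≈ 81.338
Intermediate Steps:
X = 70520 (X = -(-239 - 406)*((171 + 67) + 90)/3 = -(-215)*(238 + 90) = -(-215)*328 = -1/3*(-211560) = 70520)
X/867 = 70520/867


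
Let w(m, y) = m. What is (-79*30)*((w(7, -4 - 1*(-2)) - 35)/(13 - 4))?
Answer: 22120/3 ≈ 7373.3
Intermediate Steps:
(-79*30)*((w(7, -4 - 1*(-2)) - 35)/(13 - 4)) = (-79*30)*((7 - 35)/(13 - 4)) = -(-66360)/9 = -2370*(-28/9) = 22120/3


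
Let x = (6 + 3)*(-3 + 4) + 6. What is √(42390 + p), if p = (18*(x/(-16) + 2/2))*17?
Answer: 3*√75394/4 ≈ 205.93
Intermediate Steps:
x = 15 (x = 9*1 + 6 = 9 + 6 = 15)
p = 153/8 (p = (18*(15/(-16) + 2/2))*17 = (18*(15*(-1/16) + 2*(½)))*17 = (18*(-15/16 + 1))*17 = (18*(1/16))*17 = (9/8)*17 = 153/8 ≈ 19.125)
√(42390 + p) = √(42390 + 153/8) = √(339273/8) = 3*√75394/4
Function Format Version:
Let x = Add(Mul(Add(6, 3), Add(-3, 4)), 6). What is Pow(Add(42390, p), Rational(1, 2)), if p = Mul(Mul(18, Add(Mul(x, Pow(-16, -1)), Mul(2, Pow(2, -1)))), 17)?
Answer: Mul(Rational(3, 4), Pow(75394, Rational(1, 2))) ≈ 205.93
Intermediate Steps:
x = 15 (x = Add(Mul(9, 1), 6) = Add(9, 6) = 15)
p = Rational(153, 8) (p = Mul(Mul(18, Add(Mul(15, Pow(-16, -1)), Mul(2, Pow(2, -1)))), 17) = Mul(Mul(18, Add(Mul(15, Rational(-1, 16)), Mul(2, Rational(1, 2)))), 17) = Mul(Mul(18, Add(Rational(-15, 16), 1)), 17) = Mul(Mul(18, Rational(1, 16)), 17) = Mul(Rational(9, 8), 17) = Rational(153, 8) ≈ 19.125)
Pow(Add(42390, p), Rational(1, 2)) = Pow(Add(42390, Rational(153, 8)), Rational(1, 2)) = Pow(Rational(339273, 8), Rational(1, 2)) = Mul(Rational(3, 4), Pow(75394, Rational(1, 2)))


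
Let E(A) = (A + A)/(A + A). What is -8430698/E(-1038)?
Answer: -8430698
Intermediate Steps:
E(A) = 1 (E(A) = (2*A)/((2*A)) = (2*A)*(1/(2*A)) = 1)
-8430698/E(-1038) = -8430698/1 = -8430698*1 = -8430698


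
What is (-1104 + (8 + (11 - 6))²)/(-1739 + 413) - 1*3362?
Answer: -262181/78 ≈ -3361.3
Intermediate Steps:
(-1104 + (8 + (11 - 6))²)/(-1739 + 413) - 1*3362 = (-1104 + (8 + 5)²)/(-1326) - 3362 = (-1104 + 13²)*(-1/1326) - 3362 = (-1104 + 169)*(-1/1326) - 3362 = -935*(-1/1326) - 3362 = 55/78 - 3362 = -262181/78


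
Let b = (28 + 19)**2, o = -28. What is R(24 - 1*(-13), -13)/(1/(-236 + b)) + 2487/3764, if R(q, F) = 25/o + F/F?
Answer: 1396797/6587 ≈ 212.05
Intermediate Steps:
b = 2209 (b = 47**2 = 2209)
R(q, F) = 3/28 (R(q, F) = 25/(-28) + F/F = 25*(-1/28) + 1 = -25/28 + 1 = 3/28)
R(24 - 1*(-13), -13)/(1/(-236 + b)) + 2487/3764 = 3/(28*(1/(-236 + 2209))) + 2487/3764 = 3/(28*(1/1973)) + 2487*(1/3764) = 3/(28*(1/1973)) + 2487/3764 = (3/28)*1973 + 2487/3764 = 5919/28 + 2487/3764 = 1396797/6587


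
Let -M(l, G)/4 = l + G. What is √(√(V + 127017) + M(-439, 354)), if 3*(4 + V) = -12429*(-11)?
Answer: √(340 + √172586) ≈ 27.485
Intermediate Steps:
M(l, G) = -4*G - 4*l (M(l, G) = -4*(l + G) = -4*(G + l) = -4*G - 4*l)
V = 45569 (V = -4 + (-12429*(-11))/3 = -4 + (⅓)*136719 = -4 + 45573 = 45569)
√(√(V + 127017) + M(-439, 354)) = √(√(45569 + 127017) + (-4*354 - 4*(-439))) = √(√172586 + (-1416 + 1756)) = √(√172586 + 340) = √(340 + √172586)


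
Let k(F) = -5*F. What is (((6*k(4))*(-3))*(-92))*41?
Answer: -1357920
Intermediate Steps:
(((6*k(4))*(-3))*(-92))*41 = (((6*(-5*4))*(-3))*(-92))*41 = (((6*(-20))*(-3))*(-92))*41 = (-120*(-3)*(-92))*41 = (360*(-92))*41 = -33120*41 = -1357920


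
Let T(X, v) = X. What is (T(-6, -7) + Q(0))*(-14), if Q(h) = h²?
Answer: 84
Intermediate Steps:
(T(-6, -7) + Q(0))*(-14) = (-6 + 0²)*(-14) = (-6 + 0)*(-14) = -6*(-14) = 84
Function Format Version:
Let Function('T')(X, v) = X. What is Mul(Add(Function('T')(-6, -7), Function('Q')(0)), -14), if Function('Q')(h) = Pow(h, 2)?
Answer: 84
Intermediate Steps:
Mul(Add(Function('T')(-6, -7), Function('Q')(0)), -14) = Mul(Add(-6, Pow(0, 2)), -14) = Mul(Add(-6, 0), -14) = Mul(-6, -14) = 84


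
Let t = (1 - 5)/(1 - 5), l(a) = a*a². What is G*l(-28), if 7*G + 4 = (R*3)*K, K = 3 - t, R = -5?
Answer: 106624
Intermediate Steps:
l(a) = a³
t = 1 (t = -4/(-4) = -4*(-¼) = 1)
K = 2 (K = 3 - 1*1 = 3 - 1 = 2)
G = -34/7 (G = -4/7 + (-5*3*2)/7 = -4/7 + (-15*2)/7 = -4/7 + (⅐)*(-30) = -4/7 - 30/7 = -34/7 ≈ -4.8571)
G*l(-28) = -34/7*(-28)³ = -34/7*(-21952) = 106624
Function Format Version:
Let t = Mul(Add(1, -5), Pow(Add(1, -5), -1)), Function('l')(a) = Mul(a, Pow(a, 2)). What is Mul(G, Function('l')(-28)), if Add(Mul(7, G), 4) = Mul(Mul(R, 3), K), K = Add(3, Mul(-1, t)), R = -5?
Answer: 106624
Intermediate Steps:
Function('l')(a) = Pow(a, 3)
t = 1 (t = Mul(-4, Pow(-4, -1)) = Mul(-4, Rational(-1, 4)) = 1)
K = 2 (K = Add(3, Mul(-1, 1)) = Add(3, -1) = 2)
G = Rational(-34, 7) (G = Add(Rational(-4, 7), Mul(Rational(1, 7), Mul(Mul(-5, 3), 2))) = Add(Rational(-4, 7), Mul(Rational(1, 7), Mul(-15, 2))) = Add(Rational(-4, 7), Mul(Rational(1, 7), -30)) = Add(Rational(-4, 7), Rational(-30, 7)) = Rational(-34, 7) ≈ -4.8571)
Mul(G, Function('l')(-28)) = Mul(Rational(-34, 7), Pow(-28, 3)) = Mul(Rational(-34, 7), -21952) = 106624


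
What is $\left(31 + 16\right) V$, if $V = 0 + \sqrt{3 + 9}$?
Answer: $94 \sqrt{3} \approx 162.81$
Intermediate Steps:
$V = 2 \sqrt{3}$ ($V = 0 + \sqrt{12} = 0 + 2 \sqrt{3} = 2 \sqrt{3} \approx 3.4641$)
$\left(31 + 16\right) V = \left(31 + 16\right) 2 \sqrt{3} = 47 \cdot 2 \sqrt{3} = 94 \sqrt{3}$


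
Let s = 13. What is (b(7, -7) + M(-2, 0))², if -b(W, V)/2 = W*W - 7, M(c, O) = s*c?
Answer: 12100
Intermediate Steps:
M(c, O) = 13*c
b(W, V) = 14 - 2*W² (b(W, V) = -2*(W*W - 7) = -2*(W² - 7) = -2*(-7 + W²) = 14 - 2*W²)
(b(7, -7) + M(-2, 0))² = ((14 - 2*7²) + 13*(-2))² = ((14 - 2*49) - 26)² = ((14 - 98) - 26)² = (-84 - 26)² = (-110)² = 12100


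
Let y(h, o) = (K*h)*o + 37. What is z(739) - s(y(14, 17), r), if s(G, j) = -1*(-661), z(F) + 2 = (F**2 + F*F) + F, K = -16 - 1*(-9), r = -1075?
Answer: 1092318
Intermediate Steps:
K = -7 (K = -16 + 9 = -7)
y(h, o) = 37 - 7*h*o (y(h, o) = (-7*h)*o + 37 = -7*h*o + 37 = 37 - 7*h*o)
z(F) = -2 + F + 2*F**2 (z(F) = -2 + ((F**2 + F*F) + F) = -2 + ((F**2 + F**2) + F) = -2 + (2*F**2 + F) = -2 + (F + 2*F**2) = -2 + F + 2*F**2)
s(G, j) = 661
z(739) - s(y(14, 17), r) = (-2 + 739 + 2*739**2) - 1*661 = (-2 + 739 + 2*546121) - 661 = (-2 + 739 + 1092242) - 661 = 1092979 - 661 = 1092318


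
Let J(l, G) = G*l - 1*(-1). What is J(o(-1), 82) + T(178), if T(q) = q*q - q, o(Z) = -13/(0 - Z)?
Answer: 30441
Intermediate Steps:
o(Z) = 13/Z (o(Z) = -13*(-1/Z) = -(-13)/Z = 13/Z)
T(q) = q**2 - q
J(l, G) = 1 + G*l (J(l, G) = G*l + 1 = 1 + G*l)
J(o(-1), 82) + T(178) = (1 + 82*(13/(-1))) + 178*(-1 + 178) = (1 + 82*(13*(-1))) + 178*177 = (1 + 82*(-13)) + 31506 = (1 - 1066) + 31506 = -1065 + 31506 = 30441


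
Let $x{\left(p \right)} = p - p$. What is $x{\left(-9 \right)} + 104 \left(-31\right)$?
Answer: $-3224$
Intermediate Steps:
$x{\left(p \right)} = 0$
$x{\left(-9 \right)} + 104 \left(-31\right) = 0 + 104 \left(-31\right) = 0 - 3224 = -3224$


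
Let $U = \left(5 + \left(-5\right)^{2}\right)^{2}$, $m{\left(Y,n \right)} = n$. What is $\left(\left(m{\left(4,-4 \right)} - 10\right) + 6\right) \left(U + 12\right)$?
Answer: $-7296$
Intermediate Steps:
$U = 900$ ($U = \left(5 + 25\right)^{2} = 30^{2} = 900$)
$\left(\left(m{\left(4,-4 \right)} - 10\right) + 6\right) \left(U + 12\right) = \left(\left(-4 - 10\right) + 6\right) \left(900 + 12\right) = \left(\left(-4 - 10\right) + 6\right) 912 = \left(-14 + 6\right) 912 = \left(-8\right) 912 = -7296$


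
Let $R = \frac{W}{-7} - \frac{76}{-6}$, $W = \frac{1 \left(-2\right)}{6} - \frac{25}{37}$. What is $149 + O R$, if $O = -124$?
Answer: $- \frac{53263}{37} \approx -1439.5$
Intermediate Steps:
$W = - \frac{112}{111}$ ($W = \left(-2\right) \frac{1}{6} - \frac{25}{37} = - \frac{1}{3} - \frac{25}{37} = - \frac{112}{111} \approx -1.009$)
$R = \frac{474}{37}$ ($R = - \frac{112}{111 \left(-7\right)} - \frac{76}{-6} = \left(- \frac{112}{111}\right) \left(- \frac{1}{7}\right) - - \frac{38}{3} = \frac{16}{111} + \frac{38}{3} = \frac{474}{37} \approx 12.811$)
$149 + O R = 149 - \frac{58776}{37} = - \frac{53263}{37}$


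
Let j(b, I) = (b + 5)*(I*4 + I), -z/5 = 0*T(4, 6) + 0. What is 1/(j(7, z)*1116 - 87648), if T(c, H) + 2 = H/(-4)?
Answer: -1/87648 ≈ -1.1409e-5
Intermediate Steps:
T(c, H) = -2 - H/4 (T(c, H) = -2 + H/(-4) = -2 + H*(-¼) = -2 - H/4)
z = 0 (z = -5*(0*(-2 - ¼*6) + 0) = -5*(0*(-2 - 3/2) + 0) = -5*(0*(-7/2) + 0) = -5*(0 + 0) = -5*0 = 0)
j(b, I) = 5*I*(5 + b) (j(b, I) = (5 + b)*(4*I + I) = (5 + b)*(5*I) = 5*I*(5 + b))
1/(j(7, z)*1116 - 87648) = 1/((5*0*(5 + 7))*1116 - 87648) = 1/((5*0*12)*1116 - 87648) = 1/(0*1116 - 87648) = 1/(0 - 87648) = 1/(-87648) = -1/87648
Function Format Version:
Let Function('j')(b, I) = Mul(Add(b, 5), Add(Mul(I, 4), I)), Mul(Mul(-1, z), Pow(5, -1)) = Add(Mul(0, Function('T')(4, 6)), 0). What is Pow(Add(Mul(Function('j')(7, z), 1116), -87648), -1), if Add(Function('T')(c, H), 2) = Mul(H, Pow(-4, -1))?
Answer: Rational(-1, 87648) ≈ -1.1409e-5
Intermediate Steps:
Function('T')(c, H) = Add(-2, Mul(Rational(-1, 4), H)) (Function('T')(c, H) = Add(-2, Mul(H, Pow(-4, -1))) = Add(-2, Mul(H, Rational(-1, 4))) = Add(-2, Mul(Rational(-1, 4), H)))
z = 0 (z = Mul(-5, Add(Mul(0, Add(-2, Mul(Rational(-1, 4), 6))), 0)) = Mul(-5, Add(Mul(0, Add(-2, Rational(-3, 2))), 0)) = Mul(-5, Add(Mul(0, Rational(-7, 2)), 0)) = Mul(-5, Add(0, 0)) = Mul(-5, 0) = 0)
Function('j')(b, I) = Mul(5, I, Add(5, b)) (Function('j')(b, I) = Mul(Add(5, b), Add(Mul(4, I), I)) = Mul(Add(5, b), Mul(5, I)) = Mul(5, I, Add(5, b)))
Pow(Add(Mul(Function('j')(7, z), 1116), -87648), -1) = Pow(Add(Mul(Mul(5, 0, Add(5, 7)), 1116), -87648), -1) = Pow(Add(Mul(Mul(5, 0, 12), 1116), -87648), -1) = Pow(Add(Mul(0, 1116), -87648), -1) = Pow(Add(0, -87648), -1) = Pow(-87648, -1) = Rational(-1, 87648)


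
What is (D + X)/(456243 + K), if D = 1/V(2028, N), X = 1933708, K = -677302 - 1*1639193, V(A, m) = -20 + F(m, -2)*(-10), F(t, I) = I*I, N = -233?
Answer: -116022479/111615120 ≈ -1.0395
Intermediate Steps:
F(t, I) = I²
V(A, m) = -60 (V(A, m) = -20 + (-2)²*(-10) = -20 + 4*(-10) = -20 - 40 = -60)
K = -2316495 (K = -677302 - 1639193 = -2316495)
D = -1/60 (D = 1/(-60) = -1/60 ≈ -0.016667)
(D + X)/(456243 + K) = (-1/60 + 1933708)/(456243 - 2316495) = (116022479/60)/(-1860252) = (116022479/60)*(-1/1860252) = -116022479/111615120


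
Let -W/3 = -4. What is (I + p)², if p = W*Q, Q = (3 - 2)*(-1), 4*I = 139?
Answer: 8281/16 ≈ 517.56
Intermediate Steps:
W = 12 (W = -3*(-4) = 12)
I = 139/4 (I = (¼)*139 = 139/4 ≈ 34.750)
Q = -1 (Q = 1*(-1) = -1)
p = -12 (p = 12*(-1) = -12)
(I + p)² = (139/4 - 12)² = (91/4)² = 8281/16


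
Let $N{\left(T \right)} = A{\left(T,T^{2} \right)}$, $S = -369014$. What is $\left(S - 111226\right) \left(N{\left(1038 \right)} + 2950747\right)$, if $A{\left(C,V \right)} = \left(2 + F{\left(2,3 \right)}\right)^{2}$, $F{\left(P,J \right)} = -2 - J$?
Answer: $-1417071061440$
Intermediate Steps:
$A{\left(C,V \right)} = 9$ ($A{\left(C,V \right)} = \left(2 - 5\right)^{2} = \left(-3\right)^{2} = 9$)
$N{\left(T \right)} = 9$
$\left(S - 111226\right) \left(N{\left(1038 \right)} + 2950747\right) = \left(-369014 - 111226\right) \left(9 + 2950747\right) = \left(-480240\right) 2950756 = -1417071061440$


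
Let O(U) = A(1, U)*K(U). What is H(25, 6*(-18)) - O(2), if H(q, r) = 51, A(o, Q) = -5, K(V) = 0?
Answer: 51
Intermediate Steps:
O(U) = 0 (O(U) = -5*0 = 0)
H(25, 6*(-18)) - O(2) = 51 - 1*0 = 51 + 0 = 51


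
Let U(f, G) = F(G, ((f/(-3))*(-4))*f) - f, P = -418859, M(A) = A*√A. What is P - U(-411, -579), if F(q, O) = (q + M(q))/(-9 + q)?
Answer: -82177113/196 - 193*I*√579/196 ≈ -4.1927e+5 - 23.694*I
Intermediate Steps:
M(A) = A^(3/2)
F(q, O) = (q + q^(3/2))/(-9 + q)
U(f, G) = -f + (G + G^(3/2))/(-9 + G) (U(f, G) = (G + G^(3/2))/(-9 + G) - f = -f + (G + G^(3/2))/(-9 + G))
P - U(-411, -579) = -418859 - (-579 + (-579)^(3/2) - 1*(-411)*(-9 - 579))/(-9 - 579) = -418859 - (-579 - 579*I*√579 - 1*(-411)*(-588))/(-588) = -418859 - (-1)*(-579 - 579*I*√579 - 241668)/588 = -418859 - (-1)*(-242247 - 579*I*√579)/588 = -418859 - (80749/196 + 193*I*√579/196) = -418859 + (-80749/196 - 193*I*√579/196) = -82177113/196 - 193*I*√579/196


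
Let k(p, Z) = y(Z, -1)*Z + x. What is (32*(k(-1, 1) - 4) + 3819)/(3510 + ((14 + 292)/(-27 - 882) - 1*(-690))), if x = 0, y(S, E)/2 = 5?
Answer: 405111/424166 ≈ 0.95508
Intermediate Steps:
y(S, E) = 10 (y(S, E) = 2*5 = 10)
k(p, Z) = 10*Z (k(p, Z) = 10*Z + 0 = 10*Z)
(32*(k(-1, 1) - 4) + 3819)/(3510 + ((14 + 292)/(-27 - 882) - 1*(-690))) = (32*(10*1 - 4) + 3819)/(3510 + ((14 + 292)/(-27 - 882) - 1*(-690))) = (32*(10 - 4) + 3819)/(3510 + (306/(-909) + 690)) = (32*6 + 3819)/(3510 + (306*(-1/909) + 690)) = (192 + 3819)/(3510 + (-34/101 + 690)) = 4011/(3510 + 69656/101) = 4011/(424166/101) = 4011*(101/424166) = 405111/424166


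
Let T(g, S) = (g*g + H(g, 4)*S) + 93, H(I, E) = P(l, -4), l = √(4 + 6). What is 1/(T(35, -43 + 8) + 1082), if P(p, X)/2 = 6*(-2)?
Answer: 1/3240 ≈ 0.00030864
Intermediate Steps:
l = √10 ≈ 3.1623
P(p, X) = -24 (P(p, X) = 2*(6*(-2)) = 2*(-12) = -24)
H(I, E) = -24
T(g, S) = 93 + g² - 24*S (T(g, S) = (g*g - 24*S) + 93 = (g² - 24*S) + 93 = 93 + g² - 24*S)
1/(T(35, -43 + 8) + 1082) = 1/((93 + 35² - 24*(-43 + 8)) + 1082) = 1/((93 + 1225 - 24*(-35)) + 1082) = 1/((93 + 1225 + 840) + 1082) = 1/(2158 + 1082) = 1/3240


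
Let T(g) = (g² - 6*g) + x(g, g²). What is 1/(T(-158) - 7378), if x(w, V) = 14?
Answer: 1/18548 ≈ 5.3914e-5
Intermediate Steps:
T(g) = 14 + g² - 6*g (T(g) = (g² - 6*g) + 14 = 14 + g² - 6*g)
1/(T(-158) - 7378) = 1/((14 + (-158)² - 6*(-158)) - 7378) = 1/((14 + 24964 + 948) - 7378) = 1/(25926 - 7378) = 1/18548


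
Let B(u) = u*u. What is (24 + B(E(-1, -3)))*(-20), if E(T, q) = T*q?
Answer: -660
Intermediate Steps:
B(u) = u²
(24 + B(E(-1, -3)))*(-20) = (24 + (-1*(-3))²)*(-20) = (24 + 3²)*(-20) = (24 + 9)*(-20) = 33*(-20) = -660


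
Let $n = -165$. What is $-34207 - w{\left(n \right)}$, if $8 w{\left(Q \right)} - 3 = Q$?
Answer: $- \frac{136747}{4} \approx -34187.0$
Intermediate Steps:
$w{\left(Q \right)} = \frac{3}{8} + \frac{Q}{8}$
$-34207 - w{\left(n \right)} = -34207 - \left(\frac{3}{8} + \frac{1}{8} \left(-165\right)\right) = -34207 - \left(\frac{3}{8} - \frac{165}{8}\right) = -34207 - - \frac{81}{4} = -34207 + \frac{81}{4} = - \frac{136747}{4}$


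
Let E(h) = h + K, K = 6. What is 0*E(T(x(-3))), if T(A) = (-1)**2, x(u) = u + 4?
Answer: 0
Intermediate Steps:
x(u) = 4 + u
T(A) = 1
E(h) = 6 + h (E(h) = h + 6 = 6 + h)
0*E(T(x(-3))) = 0*(6 + 1) = 0*7 = 0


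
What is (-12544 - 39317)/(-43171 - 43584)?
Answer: 51861/86755 ≈ 0.59779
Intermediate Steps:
(-12544 - 39317)/(-43171 - 43584) = -51861/(-86755) = -51861*(-1/86755) = 51861/86755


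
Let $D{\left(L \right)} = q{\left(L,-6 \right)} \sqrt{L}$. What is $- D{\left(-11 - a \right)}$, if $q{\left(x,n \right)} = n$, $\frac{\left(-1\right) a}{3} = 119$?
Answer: $6 \sqrt{346} \approx 111.61$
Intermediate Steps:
$a = -357$ ($a = \left(-3\right) 119 = -357$)
$D{\left(L \right)} = - 6 \sqrt{L}$
$- D{\left(-11 - a \right)} = - \left(-6\right) \sqrt{-11 - -357} = - \left(-6\right) \sqrt{-11 + 357} = - \left(-6\right) \sqrt{346} = 6 \sqrt{346}$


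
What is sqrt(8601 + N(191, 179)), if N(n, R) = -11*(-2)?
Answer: sqrt(8623) ≈ 92.860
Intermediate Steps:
N(n, R) = 22
sqrt(8601 + N(191, 179)) = sqrt(8601 + 22) = sqrt(8623)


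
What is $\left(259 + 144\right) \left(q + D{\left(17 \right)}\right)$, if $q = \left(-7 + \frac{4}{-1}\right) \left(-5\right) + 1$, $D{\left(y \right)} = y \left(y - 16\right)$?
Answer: $29419$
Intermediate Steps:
$D{\left(y \right)} = y \left(-16 + y\right)$
$q = 56$ ($q = \left(-7 + 4 \left(-1\right)\right) \left(-5\right) + 1 = \left(-7 - 4\right) \left(-5\right) + 1 = \left(-11\right) \left(-5\right) + 1 = 55 + 1 = 56$)
$\left(259 + 144\right) \left(q + D{\left(17 \right)}\right) = \left(259 + 144\right) \left(56 + 17 \left(-16 + 17\right)\right) = 403 \left(56 + 17 \cdot 1\right) = 403 \left(56 + 17\right) = 403 \cdot 73 = 29419$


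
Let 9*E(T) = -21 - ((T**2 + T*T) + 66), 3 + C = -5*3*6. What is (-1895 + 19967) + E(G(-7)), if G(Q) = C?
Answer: 48421/3 ≈ 16140.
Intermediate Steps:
C = -93 (C = -3 - 5*3*6 = -3 - 15*6 = -3 - 90 = -93)
G(Q) = -93
E(T) = -29/3 - 2*T**2/9 (E(T) = (-21 - ((T**2 + T*T) + 66))/9 = (-21 - ((T**2 + T**2) + 66))/9 = (-21 - (2*T**2 + 66))/9 = (-21 - (66 + 2*T**2))/9 = (-21 + (-66 - 2*T**2))/9 = (-87 - 2*T**2)/9 = -29/3 - 2*T**2/9)
(-1895 + 19967) + E(G(-7)) = (-1895 + 19967) + (-29/3 - 2/9*(-93)**2) = 18072 + (-29/3 - 2/9*8649) = 18072 + (-29/3 - 1922) = 18072 - 5795/3 = 48421/3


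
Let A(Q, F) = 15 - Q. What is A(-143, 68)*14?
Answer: 2212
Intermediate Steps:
A(-143, 68)*14 = (15 - 1*(-143))*14 = (15 + 143)*14 = 158*14 = 2212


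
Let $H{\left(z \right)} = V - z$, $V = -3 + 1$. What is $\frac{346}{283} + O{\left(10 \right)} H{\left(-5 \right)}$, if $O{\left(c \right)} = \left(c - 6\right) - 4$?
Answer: $\frac{346}{283} \approx 1.2226$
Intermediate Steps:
$V = -2$
$O{\left(c \right)} = -10 + c$ ($O{\left(c \right)} = \left(-6 + c\right) - 4 = -10 + c$)
$H{\left(z \right)} = -2 - z$
$\frac{346}{283} + O{\left(10 \right)} H{\left(-5 \right)} = \frac{346}{283} + \left(-10 + 10\right) \left(-2 - -5\right) = 346 \cdot \frac{1}{283} + 0 \left(-2 + 5\right) = \frac{346}{283} + 0 \cdot 3 = \frac{346}{283} + 0 = \frac{346}{283}$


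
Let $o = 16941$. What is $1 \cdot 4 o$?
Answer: $67764$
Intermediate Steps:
$1 \cdot 4 o = 1 \cdot 4 \cdot 16941 = 4 \cdot 16941 = 67764$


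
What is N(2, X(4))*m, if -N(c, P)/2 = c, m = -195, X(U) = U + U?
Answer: 780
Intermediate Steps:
X(U) = 2*U
N(c, P) = -2*c
N(2, X(4))*m = -2*2*(-195) = -4*(-195) = 780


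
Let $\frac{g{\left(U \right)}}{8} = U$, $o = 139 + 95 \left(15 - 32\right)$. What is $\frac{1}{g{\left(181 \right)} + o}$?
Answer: $- \frac{1}{28} \approx -0.035714$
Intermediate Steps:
$o = -1476$ ($o = 139 + 95 \left(-17\right) = 139 - 1615 = -1476$)
$g{\left(U \right)} = 8 U$
$\frac{1}{g{\left(181 \right)} + o} = \frac{1}{8 \cdot 181 - 1476} = \frac{1}{1448 - 1476} = \frac{1}{-28} = - \frac{1}{28}$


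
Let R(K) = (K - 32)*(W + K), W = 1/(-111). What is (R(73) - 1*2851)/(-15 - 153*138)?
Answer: -15721/2345319 ≈ -0.0067031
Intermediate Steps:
W = -1/111 ≈ -0.0090090
R(K) = (-32 + K)*(-1/111 + K) (R(K) = (K - 32)*(-1/111 + K) = (-32 + K)*(-1/111 + K))
(R(73) - 1*2851)/(-15 - 153*138) = ((32/111 + 73² - 3553/111*73) - 1*2851)/(-15 - 153*138) = ((32/111 + 5329 - 259369/111) - 2851)/(-15 - 21114) = (332182/111 - 2851)/(-21129) = (15721/111)*(-1/21129) = -15721/2345319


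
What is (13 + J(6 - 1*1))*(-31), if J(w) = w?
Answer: -558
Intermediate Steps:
(13 + J(6 - 1*1))*(-31) = (13 + (6 - 1*1))*(-31) = (13 + (6 - 1))*(-31) = (13 + 5)*(-31) = 18*(-31) = -558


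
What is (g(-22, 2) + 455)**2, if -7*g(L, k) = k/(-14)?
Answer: 497111616/2401 ≈ 2.0704e+5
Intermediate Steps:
g(L, k) = k/98 (g(L, k) = -k/(7*(-14)) = -k*(-1)/(7*14) = -(-1)*k/98 = k/98)
(g(-22, 2) + 455)**2 = ((1/98)*2 + 455)**2 = (1/49 + 455)**2 = (22296/49)**2 = 497111616/2401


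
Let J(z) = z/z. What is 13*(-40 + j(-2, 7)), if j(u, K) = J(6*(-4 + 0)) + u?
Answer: -533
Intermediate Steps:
J(z) = 1
j(u, K) = 1 + u
13*(-40 + j(-2, 7)) = 13*(-40 + (1 - 2)) = 13*(-40 - 1) = 13*(-41) = -533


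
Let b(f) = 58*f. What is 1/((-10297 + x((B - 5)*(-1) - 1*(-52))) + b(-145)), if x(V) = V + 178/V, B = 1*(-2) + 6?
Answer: -53/988484 ≈ -5.3617e-5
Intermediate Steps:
B = 4 (B = -2 + 6 = 4)
1/((-10297 + x((B - 5)*(-1) - 1*(-52))) + b(-145)) = 1/((-10297 + (((4 - 5)*(-1) - 1*(-52)) + 178/((4 - 5)*(-1) - 1*(-52)))) + 58*(-145)) = 1/((-10297 + ((-1*(-1) + 52) + 178/(-1*(-1) + 52))) - 8410) = 1/((-10297 + ((1 + 52) + 178/(1 + 52))) - 8410) = 1/((-10297 + (53 + 178/53)) - 8410) = 1/((-10297 + 2987/53) - 8410) = 1/(-542754/53 - 8410) = 1/(-988484/53) = -53/988484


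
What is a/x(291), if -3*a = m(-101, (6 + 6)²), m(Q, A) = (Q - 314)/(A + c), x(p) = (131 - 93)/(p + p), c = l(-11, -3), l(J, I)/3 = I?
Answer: 8051/513 ≈ 15.694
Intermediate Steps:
l(J, I) = 3*I
c = -9 (c = 3*(-3) = -9)
x(p) = 19/p (x(p) = 38/((2*p)) = 38*(1/(2*p)) = 19/p)
m(Q, A) = (-314 + Q)/(-9 + A) (m(Q, A) = (Q - 314)/(A - 9) = (-314 + Q)/(-9 + A))
a = 83/81 (a = -(-314 - 101)/(3*(-9 + (6 + 6)²)) = -(-415)/(3*(-9 + 12²)) = -(-415)/(3*(-9 + 144)) = -(-415)/(3*135) = -(-415)/405 = -⅓*(-83/27) = 83/81 ≈ 1.0247)
a/x(291) = 83/(81*((19/291))) = 83/(81*((19*(1/291)))) = 83/(81*(19/291)) = (83/81)*(291/19) = 8051/513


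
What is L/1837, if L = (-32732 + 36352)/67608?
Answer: 905/31048974 ≈ 2.9147e-5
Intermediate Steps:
L = 905/16902 (L = 3620*(1/67608) = 905/16902 ≈ 0.053544)
L/1837 = (905/16902)/1837 = (905/16902)*(1/1837) = 905/31048974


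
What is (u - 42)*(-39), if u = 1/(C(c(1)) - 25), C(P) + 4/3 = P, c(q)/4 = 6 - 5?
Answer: 109863/67 ≈ 1639.7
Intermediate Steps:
c(q) = 4 (c(q) = 4*(6 - 5) = 4*1 = 4)
C(P) = -4/3 + P
u = -3/67 (u = 1/((-4/3 + 4) - 25) = 1/(8/3 - 25) = 1/(-67/3) = -3/67 ≈ -0.044776)
(u - 42)*(-39) = (-3/67 - 42)*(-39) = -2817/67*(-39) = 109863/67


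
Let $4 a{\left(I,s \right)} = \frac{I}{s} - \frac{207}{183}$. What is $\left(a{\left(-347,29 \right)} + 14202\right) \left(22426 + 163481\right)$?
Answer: $\frac{4669527624222}{1769} \approx 2.6396 \cdot 10^{9}$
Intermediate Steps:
$a{\left(I,s \right)} = - \frac{69}{244} + \frac{I}{4 s}$ ($a{\left(I,s \right)} = \frac{\frac{I}{s} - \frac{207}{183}}{4} = \frac{\frac{I}{s} - \frac{69}{61}}{4} = \frac{- \frac{69}{61} + \frac{I}{s}}{4} = - \frac{69}{244} + \frac{I}{4 s}$)
$\left(a{\left(-347,29 \right)} + 14202\right) \left(22426 + 163481\right) = \left(\left(- \frac{69}{244} + \frac{1}{4} \left(-347\right) \frac{1}{29}\right) + 14202\right) \left(22426 + 163481\right) = \left(\left(- \frac{69}{244} + \frac{1}{4} \left(-347\right) \frac{1}{29}\right) + 14202\right) 185907 = \left(\left(- \frac{69}{244} - \frac{347}{116}\right) + 14202\right) 185907 = \left(- \frac{5792}{1769} + 14202\right) 185907 = \frac{25117546}{1769} \cdot 185907 = \frac{4669527624222}{1769}$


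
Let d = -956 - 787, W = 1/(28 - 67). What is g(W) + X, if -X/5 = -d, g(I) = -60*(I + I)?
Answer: -113255/13 ≈ -8711.9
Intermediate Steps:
W = -1/39 (W = 1/(-39) = -1/39 ≈ -0.025641)
d = -1743
g(I) = -120*I
X = -8715 (X = -(-5)*(-1743) = -5*1743 = -8715)
g(W) + X = -120*(-1/39) - 8715 = 40/13 - 8715 = -113255/13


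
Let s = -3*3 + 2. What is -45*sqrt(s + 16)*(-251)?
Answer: 33885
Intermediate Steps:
s = -7 (s = -9 + 2 = -7)
-45*sqrt(s + 16)*(-251) = -45*sqrt(-7 + 16)*(-251) = -45*sqrt(9)*(-251) = -45*3*(-251) = -135*(-251) = 33885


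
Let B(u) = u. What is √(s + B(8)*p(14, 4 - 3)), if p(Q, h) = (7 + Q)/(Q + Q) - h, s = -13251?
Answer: I*√13253 ≈ 115.12*I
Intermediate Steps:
p(Q, h) = -h + (7 + Q)/(2*Q) (p(Q, h) = (7 + Q)/((2*Q)) - h = (7 + Q)*(1/(2*Q)) - h = (7 + Q)/(2*Q) - h = -h + (7 + Q)/(2*Q))
√(s + B(8)*p(14, 4 - 3)) = √(-13251 + 8*(½ - (4 - 3) + (7/2)/14)) = √(-13251 + 8*(½ - 1*1 + (7/2)*(1/14))) = √(-13251 + 8*(½ - 1 + ¼)) = √(-13251 + 8*(-¼)) = √(-13251 - 2) = √(-13253) = I*√13253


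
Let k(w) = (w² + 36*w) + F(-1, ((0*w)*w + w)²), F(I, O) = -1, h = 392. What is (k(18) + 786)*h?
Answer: 688744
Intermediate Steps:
k(w) = -1 + w² + 36*w (k(w) = (w² + 36*w) - 1 = -1 + w² + 36*w)
(k(18) + 786)*h = ((-1 + 18² + 36*18) + 786)*392 = ((-1 + 324 + 648) + 786)*392 = (971 + 786)*392 = 1757*392 = 688744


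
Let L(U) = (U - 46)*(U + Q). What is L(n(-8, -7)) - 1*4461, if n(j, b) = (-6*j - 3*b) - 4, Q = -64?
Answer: -4442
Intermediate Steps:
n(j, b) = -4 - 6*j - 3*b
L(U) = (-64 + U)*(-46 + U) (L(U) = (U - 46)*(U - 64) = (-46 + U)*(-64 + U) = (-64 + U)*(-46 + U))
L(n(-8, -7)) - 1*4461 = (2944 + (-4 - 6*(-8) - 3*(-7))² - 110*(-4 - 6*(-8) - 3*(-7))) - 1*4461 = (2944 + (-4 + 48 + 21)² - 110*(-4 + 48 + 21)) - 4461 = (2944 + 65² - 110*65) - 4461 = (2944 + 4225 - 7150) - 4461 = 19 - 4461 = -4442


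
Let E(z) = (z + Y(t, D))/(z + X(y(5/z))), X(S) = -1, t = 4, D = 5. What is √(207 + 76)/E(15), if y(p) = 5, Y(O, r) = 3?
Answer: 7*√283/9 ≈ 13.084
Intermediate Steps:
E(z) = (3 + z)/(-1 + z) (E(z) = (z + 3)/(z - 1) = (3 + z)/(-1 + z))
√(207 + 76)/E(15) = √(207 + 76)/(((3 + 15)/(-1 + 15))) = √283/((18/14)) = √283/(((1/14)*18)) = √283/(9/7) = √283*(7/9) = 7*√283/9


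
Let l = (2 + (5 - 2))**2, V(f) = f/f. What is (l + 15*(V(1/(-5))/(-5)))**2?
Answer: 484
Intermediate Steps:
V(f) = 1
l = 25 (l = (2 + 3)**2 = 5**2 = 25)
(l + 15*(V(1/(-5))/(-5)))**2 = (25 + 15*(1/(-5)))**2 = (25 + 15*(1*(-1/5)))**2 = (25 + 15*(-1/5))**2 = (25 - 3)**2 = 22**2 = 484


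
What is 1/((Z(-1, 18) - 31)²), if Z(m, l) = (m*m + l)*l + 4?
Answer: 1/99225 ≈ 1.0078e-5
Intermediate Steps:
Z(m, l) = 4 + l*(l + m²) (Z(m, l) = (m² + l)*l + 4 = (l + m²)*l + 4 = l*(l + m²) + 4 = 4 + l*(l + m²))
1/((Z(-1, 18) - 31)²) = 1/(((4 + 18² + 18*(-1)²) - 31)²) = 1/(((4 + 324 + 18*1) - 31)²) = 1/(((4 + 324 + 18) - 31)²) = 1/((346 - 31)²) = 1/(315²) = 1/99225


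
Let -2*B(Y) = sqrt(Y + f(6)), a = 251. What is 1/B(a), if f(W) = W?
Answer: -2*sqrt(257)/257 ≈ -0.12476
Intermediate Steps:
B(Y) = -sqrt(6 + Y)/2 (B(Y) = -sqrt(Y + 6)/2 = -sqrt(6 + Y)/2)
1/B(a) = 1/(-sqrt(6 + 251)/2) = 1/(-sqrt(257)/2) = -2*sqrt(257)/257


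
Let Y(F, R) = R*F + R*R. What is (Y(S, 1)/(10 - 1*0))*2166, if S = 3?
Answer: 4332/5 ≈ 866.40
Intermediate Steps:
Y(F, R) = R**2 + F*R (Y(F, R) = F*R + R**2 = R**2 + F*R)
(Y(S, 1)/(10 - 1*0))*2166 = ((1*(3 + 1))/(10 - 1*0))*2166 = ((1*4)/(10 + 0))*2166 = (4/10)*2166 = (4*(1/10))*2166 = (2/5)*2166 = 4332/5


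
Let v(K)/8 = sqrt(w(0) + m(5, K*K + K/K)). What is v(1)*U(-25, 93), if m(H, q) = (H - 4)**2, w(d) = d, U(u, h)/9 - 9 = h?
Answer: 7344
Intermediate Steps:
U(u, h) = 81 + 9*h
m(H, q) = (-4 + H)**2
v(K) = 8 (v(K) = 8*sqrt(0 + (-4 + 5)**2) = 8*sqrt(0 + 1**2) = 8*sqrt(0 + 1) = 8*sqrt(1) = 8*1 = 8)
v(1)*U(-25, 93) = 8*(81 + 9*93) = 8*(81 + 837) = 8*918 = 7344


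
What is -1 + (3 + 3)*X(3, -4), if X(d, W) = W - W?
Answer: -1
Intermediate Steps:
X(d, W) = 0
-1 + (3 + 3)*X(3, -4) = -1 + (3 + 3)*0 = -1 + 6*0 = -1 + 0 = -1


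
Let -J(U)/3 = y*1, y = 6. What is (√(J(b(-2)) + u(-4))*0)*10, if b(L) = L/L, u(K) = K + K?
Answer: 0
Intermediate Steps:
u(K) = 2*K
b(L) = 1
J(U) = -18
(√(J(b(-2)) + u(-4))*0)*10 = (√(-18 + 2*(-4))*0)*10 = (√(-18 - 8)*0)*10 = (√(-26)*0)*10 = ((I*√26)*0)*10 = 0*10 = 0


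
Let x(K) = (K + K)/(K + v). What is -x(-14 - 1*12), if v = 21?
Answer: -52/5 ≈ -10.400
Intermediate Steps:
x(K) = 2*K/(21 + K) (x(K) = (K + K)/(K + 21) = (2*K)/(21 + K) = 2*K/(21 + K))
-x(-14 - 1*12) = -2*(-14 - 1*12)/(21 + (-14 - 1*12)) = -2*(-14 - 12)/(21 + (-14 - 12)) = -2*(-26)/(21 - 26) = -2*(-26)/(-5) = -2*(-26)*(-1)/5 = -1*52/5 = -52/5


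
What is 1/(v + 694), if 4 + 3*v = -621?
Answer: 3/1457 ≈ 0.0020590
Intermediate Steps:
v = -625/3 (v = -4/3 + (⅓)*(-621) = -4/3 - 207 = -625/3 ≈ -208.33)
1/(v + 694) = 1/(-625/3 + 694) = 1/(1457/3) = 3/1457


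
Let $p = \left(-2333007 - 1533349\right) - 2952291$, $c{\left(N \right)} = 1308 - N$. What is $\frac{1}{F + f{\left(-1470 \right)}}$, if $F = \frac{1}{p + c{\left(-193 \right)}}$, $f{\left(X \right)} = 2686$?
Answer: $\frac{6817146}{18310854155} \approx 0.0003723$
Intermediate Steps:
$p = -6818647$ ($p = \left(-2333007 - 1533349\right) - 2952291 = -3866356 - 2952291 = -6818647$)
$F = - \frac{1}{6817146}$ ($F = \frac{1}{-6818647 + \left(1308 - -193\right)} = \frac{1}{-6818647 + \left(1308 + 193\right)} = \frac{1}{-6818647 + 1501} = \frac{1}{-6817146} = - \frac{1}{6817146} \approx -1.4669 \cdot 10^{-7}$)
$\frac{1}{F + f{\left(-1470 \right)}} = \frac{1}{- \frac{1}{6817146} + 2686} = \frac{1}{\frac{18310854155}{6817146}} = \frac{6817146}{18310854155}$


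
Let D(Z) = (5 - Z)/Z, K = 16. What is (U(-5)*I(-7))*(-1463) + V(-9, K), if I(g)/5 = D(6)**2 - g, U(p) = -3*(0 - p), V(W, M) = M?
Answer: 9253667/12 ≈ 7.7114e+5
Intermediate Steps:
D(Z) = (5 - Z)/Z
U(p) = 3*p (U(p) = -(-3)*p = 3*p)
I(g) = 5/36 - 5*g (I(g) = 5*(((5 - 1*6)/6)**2 - g) = 5*(((5 - 6)/6)**2 - g) = 5*(((1/6)*(-1))**2 - g) = 5*((-1/6)**2 - g) = 5*(1/36 - g) = 5/36 - 5*g)
(U(-5)*I(-7))*(-1463) + V(-9, K) = ((3*(-5))*(5/36 - 5*(-7)))*(-1463) + 16 = -15*(5/36 + 35)*(-1463) + 16 = -15*1265/36*(-1463) + 16 = -6325/12*(-1463) + 16 = 9253475/12 + 16 = 9253667/12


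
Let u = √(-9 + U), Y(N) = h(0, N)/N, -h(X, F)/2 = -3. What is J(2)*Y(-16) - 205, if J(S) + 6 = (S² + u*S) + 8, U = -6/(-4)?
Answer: -829/4 - 3*I*√30/8 ≈ -207.25 - 2.054*I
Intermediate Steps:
h(X, F) = 6 (h(X, F) = -2*(-3) = 6)
U = 3/2 (U = -6*(-¼) = 3/2 ≈ 1.5000)
Y(N) = 6/N
u = I*√30/2 (u = √(-9 + 3/2) = √(-15/2) = I*√30/2 ≈ 2.7386*I)
J(S) = 2 + S² + I*S*√30/2 (J(S) = -6 + ((S² + (I*√30/2)*S) + 8) = -6 + ((S² + I*S*√30/2) + 8) = -6 + (8 + S² + I*S*√30/2) = 2 + S² + I*S*√30/2)
J(2)*Y(-16) - 205 = (2 + 2² + (½)*I*2*√30)*(6/(-16)) - 205 = (2 + 4 + I*√30)*(6*(-1/16)) - 205 = (6 + I*√30)*(-3/8) - 205 = (-9/4 - 3*I*√30/8) - 205 = -829/4 - 3*I*√30/8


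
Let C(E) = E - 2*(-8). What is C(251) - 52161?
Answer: -51894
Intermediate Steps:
C(E) = 16 + E (C(E) = E + 16 = 16 + E)
C(251) - 52161 = (16 + 251) - 52161 = 267 - 52161 = -51894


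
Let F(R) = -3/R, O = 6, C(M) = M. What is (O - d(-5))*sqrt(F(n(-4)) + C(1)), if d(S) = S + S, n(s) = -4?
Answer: 8*sqrt(7) ≈ 21.166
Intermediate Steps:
d(S) = 2*S
(O - d(-5))*sqrt(F(n(-4)) + C(1)) = (6 - 2*(-5))*sqrt(-3/(-4) + 1) = (6 - 1*(-10))*sqrt(-3*(-1/4) + 1) = (6 + 10)*sqrt(3/4 + 1) = 16*sqrt(7/4) = 16*(sqrt(7)/2) = 8*sqrt(7)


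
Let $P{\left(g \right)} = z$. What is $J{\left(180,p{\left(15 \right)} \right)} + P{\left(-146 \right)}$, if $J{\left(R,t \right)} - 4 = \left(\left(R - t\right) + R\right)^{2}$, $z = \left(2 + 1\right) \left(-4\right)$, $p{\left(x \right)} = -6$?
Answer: $133948$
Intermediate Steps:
$z = -12$ ($z = 3 \left(-4\right) = -12$)
$J{\left(R,t \right)} = 4 + \left(- t + 2 R\right)^{2}$ ($J{\left(R,t \right)} = 4 + \left(\left(R - t\right) + R\right)^{2} = 4 + \left(- t + 2 R\right)^{2}$)
$P{\left(g \right)} = -12$
$J{\left(180,p{\left(15 \right)} \right)} + P{\left(-146 \right)} = \left(4 + \left(\left(-1\right) \left(-6\right) + 2 \cdot 180\right)^{2}\right) - 12 = \left(4 + \left(6 + 360\right)^{2}\right) - 12 = \left(4 + 366^{2}\right) - 12 = \left(4 + 133956\right) - 12 = 133960 - 12 = 133948$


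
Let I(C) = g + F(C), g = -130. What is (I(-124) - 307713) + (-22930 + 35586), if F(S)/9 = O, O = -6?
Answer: -295241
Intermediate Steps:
F(S) = -54 (F(S) = 9*(-6) = -54)
I(C) = -184 (I(C) = -130 - 54 = -184)
(I(-124) - 307713) + (-22930 + 35586) = (-184 - 307713) + (-22930 + 35586) = -307897 + 12656 = -295241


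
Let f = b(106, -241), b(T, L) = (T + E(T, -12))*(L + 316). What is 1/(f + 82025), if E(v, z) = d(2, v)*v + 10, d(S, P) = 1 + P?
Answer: 1/941375 ≈ 1.0623e-6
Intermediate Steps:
E(v, z) = 10 + v*(1 + v) (E(v, z) = (1 + v)*v + 10 = v*(1 + v) + 10 = 10 + v*(1 + v))
b(T, L) = (316 + L)*(10 + T + T*(1 + T)) (b(T, L) = (T + (10 + T*(1 + T)))*(L + 316) = (10 + T + T*(1 + T))*(316 + L) = (316 + L)*(10 + T + T*(1 + T)))
f = 859350 (f = 3160 + 316*106 - 241*106 - 241*(10 + 106*(1 + 106)) + 316*106*(1 + 106) = 3160 + 33496 - 25546 - 241*(10 + 106*107) + 316*106*107 = 3160 + 33496 - 25546 - 241*(10 + 11342) + 3584072 = 3160 + 33496 - 25546 - 241*11352 + 3584072 = 3160 + 33496 - 25546 - 2735832 + 3584072 = 859350)
1/(f + 82025) = 1/(859350 + 82025) = 1/941375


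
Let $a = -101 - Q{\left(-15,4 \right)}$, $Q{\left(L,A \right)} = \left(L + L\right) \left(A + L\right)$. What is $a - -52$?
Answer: $-379$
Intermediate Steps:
$Q{\left(L,A \right)} = 2 L \left(A + L\right)$
$a = -431$ ($a = -101 - 2 \left(-15\right) \left(4 - 15\right) = -101 - 2 \left(-15\right) \left(-11\right) = -101 - 330 = -431$)
$a - -52 = -431 - -52 = -431 + 52 = -379$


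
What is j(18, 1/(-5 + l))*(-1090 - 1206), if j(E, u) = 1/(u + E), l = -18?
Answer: -7544/59 ≈ -127.86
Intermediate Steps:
j(E, u) = 1/(E + u)
j(18, 1/(-5 + l))*(-1090 - 1206) = (-1090 - 1206)/(18 + 1/(-5 - 18)) = -2296/(18 + 1/(-23)) = -2296/(18 - 1/23) = -2296/(413/23) = (23/413)*(-2296) = -7544/59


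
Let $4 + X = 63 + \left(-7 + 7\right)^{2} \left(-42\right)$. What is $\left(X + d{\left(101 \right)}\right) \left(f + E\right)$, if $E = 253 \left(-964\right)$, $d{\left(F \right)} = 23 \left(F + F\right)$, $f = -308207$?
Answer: $-2597625795$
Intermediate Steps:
$X = 59$ ($X = -4 + \left(63 + \left(-7 + 7\right)^{2} \left(-42\right)\right) = -4 + \left(63 + 0^{2} \left(-42\right)\right) = -4 + \left(63 + 0 \left(-42\right)\right) = -4 + \left(63 + 0\right) = -4 + 63 = 59$)
$d{\left(F \right)} = 46 F$ ($d{\left(F \right)} = 23 \cdot 2 F = 46 F$)
$E = -243892$
$\left(X + d{\left(101 \right)}\right) \left(f + E\right) = \left(59 + 46 \cdot 101\right) \left(-308207 - 243892\right) = \left(59 + 4646\right) \left(-552099\right) = 4705 \left(-552099\right) = -2597625795$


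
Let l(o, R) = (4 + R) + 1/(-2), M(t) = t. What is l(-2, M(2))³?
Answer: 1331/8 ≈ 166.38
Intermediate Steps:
l(o, R) = 7/2 + R (l(o, R) = (4 + R) - ½ = 7/2 + R)
l(-2, M(2))³ = (7/2 + 2)³ = (11/2)³ = 1331/8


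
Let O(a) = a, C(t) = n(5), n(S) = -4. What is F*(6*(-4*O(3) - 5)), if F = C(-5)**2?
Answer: -1632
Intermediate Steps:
C(t) = -4
F = 16 (F = (-4)**2 = 16)
F*(6*(-4*O(3) - 5)) = 16*(6*(-4*3 - 5)) = 16*(6*(-12 - 5)) = 16*(6*(-17)) = 16*(-102) = -1632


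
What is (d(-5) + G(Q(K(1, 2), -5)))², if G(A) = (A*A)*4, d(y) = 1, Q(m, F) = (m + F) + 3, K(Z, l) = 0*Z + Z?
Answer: 25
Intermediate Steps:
K(Z, l) = Z (K(Z, l) = 0 + Z = Z)
Q(m, F) = 3 + F + m (Q(m, F) = (F + m) + 3 = 3 + F + m)
G(A) = 4*A² (G(A) = A²*4 = 4*A²)
(d(-5) + G(Q(K(1, 2), -5)))² = (1 + 4*(3 - 5 + 1)²)² = (1 + 4*(-1)²)² = (1 + 4*1)² = (1 + 4)² = 5² = 25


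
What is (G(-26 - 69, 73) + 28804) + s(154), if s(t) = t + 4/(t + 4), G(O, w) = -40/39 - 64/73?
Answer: 6512608484/224913 ≈ 28956.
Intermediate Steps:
G(O, w) = -5416/2847 (G(O, w) = -40*1/39 - 64*1/73 = -40/39 - 64/73 = -5416/2847)
s(t) = t + 4/(4 + t)
(G(-26 - 69, 73) + 28804) + s(154) = (-5416/2847 + 28804) + (4 + 154² + 4*154)/(4 + 154) = 81999572/2847 + (4 + 23716 + 616)/158 = 81999572/2847 + (1/158)*24336 = 81999572/2847 + 12168/79 = 6512608484/224913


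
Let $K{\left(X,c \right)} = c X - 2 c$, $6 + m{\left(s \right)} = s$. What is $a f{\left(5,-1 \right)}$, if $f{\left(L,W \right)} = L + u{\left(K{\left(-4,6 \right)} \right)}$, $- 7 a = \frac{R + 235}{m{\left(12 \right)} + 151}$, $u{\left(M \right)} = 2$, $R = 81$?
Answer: $- \frac{316}{157} \approx -2.0127$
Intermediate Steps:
$m{\left(s \right)} = -6 + s$
$K{\left(X,c \right)} = - 2 c + X c$ ($K{\left(X,c \right)} = X c - 2 c = - 2 c + X c$)
$a = - \frac{316}{1099}$ ($a = - \frac{\left(81 + 235\right) \frac{1}{\left(-6 + 12\right) + 151}}{7} = - \frac{316 \frac{1}{6 + 151}}{7} = - \frac{316 \cdot \frac{1}{157}}{7} = \left(- \frac{1}{7}\right) \frac{316}{157} = - \frac{316}{1099} \approx -0.28753$)
$f{\left(L,W \right)} = 2 + L$ ($f{\left(L,W \right)} = L + 2 = 2 + L$)
$a f{\left(5,-1 \right)} = - \frac{316 \left(2 + 5\right)}{1099} = \left(- \frac{316}{1099}\right) 7 = - \frac{316}{157}$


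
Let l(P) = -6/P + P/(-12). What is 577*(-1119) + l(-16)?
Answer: -15495871/24 ≈ -6.4566e+5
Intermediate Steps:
l(P) = -6/P - P/12 (l(P) = -6/P + P*(-1/12) = -6/P - P/12)
577*(-1119) + l(-16) = 577*(-1119) + (-6/(-16) - 1/12*(-16)) = -645663 + (-6*(-1/16) + 4/3) = -645663 + (3/8 + 4/3) = -645663 + 41/24 = -15495871/24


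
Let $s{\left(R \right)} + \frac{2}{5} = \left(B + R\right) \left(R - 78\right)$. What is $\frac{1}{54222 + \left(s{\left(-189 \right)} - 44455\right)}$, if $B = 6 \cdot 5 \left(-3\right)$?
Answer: $\frac{5}{421298} \approx 1.1868 \cdot 10^{-5}$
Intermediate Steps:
$B = -90$ ($B = 30 \left(-3\right) = -90$)
$s{\left(R \right)} = - \frac{2}{5} + \left(-90 + R\right) \left(-78 + R\right)$ ($s{\left(R \right)} = - \frac{2}{5} + \left(-90 + R\right) \left(R - 78\right) = - \frac{2}{5} + \left(-90 + R\right) \left(-78 + R\right)$)
$\frac{1}{54222 + \left(s{\left(-189 \right)} - 44455\right)} = \frac{1}{54222 + \left(\left(\frac{35098}{5} + \left(-189\right)^{2} - -31752\right) - 44455\right)} = \frac{1}{54222 + \left(\left(\frac{35098}{5} + 35721 + 31752\right) - 44455\right)} = \frac{1}{54222 + \left(\frac{372463}{5} - 44455\right)} = \frac{1}{54222 + \frac{150188}{5}} = \frac{1}{\frac{421298}{5}} = \frac{5}{421298}$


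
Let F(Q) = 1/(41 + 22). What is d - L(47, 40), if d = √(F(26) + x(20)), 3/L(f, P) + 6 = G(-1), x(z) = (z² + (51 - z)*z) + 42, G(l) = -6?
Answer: ¼ + √468349/21 ≈ 32.839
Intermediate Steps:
F(Q) = 1/63
x(z) = 42 + z² + z*(51 - z) (x(z) = (z² + z*(51 - z)) + 42 = 42 + z² + z*(51 - z))
L(f, P) = -¼ (L(f, P) = 3/(-6 - 6) = 3/(-12) = 3*(-1/12) = -¼)
d = √468349/21 (d = √(1/63 + (42 + 51*20)) = √(1/63 + (42 + 1020)) = √(1/63 + 1062) = √(66907/63) = √468349/21 ≈ 32.589)
d - L(47, 40) = √468349/21 - 1*(-¼) = √468349/21 + ¼ = ¼ + √468349/21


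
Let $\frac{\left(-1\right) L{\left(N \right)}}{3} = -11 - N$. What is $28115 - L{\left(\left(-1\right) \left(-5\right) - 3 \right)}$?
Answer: $28076$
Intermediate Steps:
$L{\left(N \right)} = 33 + 3 N$ ($L{\left(N \right)} = - 3 \left(-11 - N\right) = 33 + 3 N$)
$28115 - L{\left(\left(-1\right) \left(-5\right) - 3 \right)} = 28115 - \left(33 + 3 \left(\left(-1\right) \left(-5\right) - 3\right)\right) = 28115 - \left(33 + 3 \left(5 - 3\right)\right) = 28115 - \left(33 + 3 \cdot 2\right) = 28115 - \left(33 + 6\right) = 28115 - 39 = 28076$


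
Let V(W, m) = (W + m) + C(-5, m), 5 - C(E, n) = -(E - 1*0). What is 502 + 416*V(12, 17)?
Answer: 12566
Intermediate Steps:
C(E, n) = 5 + E (C(E, n) = 5 - (-1)*(E - 1*0) = 5 - (-1)*(E + 0) = 5 - (-1)*E = 5 + E)
V(W, m) = W + m (V(W, m) = (W + m) + (5 - 5) = (W + m) + 0 = W + m)
502 + 416*V(12, 17) = 502 + 416*(12 + 17) = 502 + 416*29 = 502 + 12064 = 12566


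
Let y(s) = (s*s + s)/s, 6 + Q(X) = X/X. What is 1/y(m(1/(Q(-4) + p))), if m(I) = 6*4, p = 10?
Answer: 1/25 ≈ 0.040000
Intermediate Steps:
Q(X) = -5 (Q(X) = -6 + X/X = -6 + 1 = -5)
m(I) = 24
y(s) = (s + s²)/s (y(s) = (s² + s)/s = (s + s²)/s)
1/y(m(1/(Q(-4) + p))) = 1/(1 + 24) = 1/25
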